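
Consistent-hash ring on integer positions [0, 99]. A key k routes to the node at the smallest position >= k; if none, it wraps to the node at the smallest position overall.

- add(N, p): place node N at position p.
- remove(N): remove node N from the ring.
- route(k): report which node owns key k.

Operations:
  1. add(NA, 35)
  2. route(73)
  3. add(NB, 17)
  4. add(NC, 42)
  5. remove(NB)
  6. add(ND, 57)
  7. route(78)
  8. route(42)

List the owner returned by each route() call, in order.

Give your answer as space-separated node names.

Op 1: add NA@35 -> ring=[35:NA]
Op 2: route key 73: none >= 73, wrap to smallest pos 35 -> NA
Op 3: add NB@17 -> ring=[17:NB,35:NA]
Op 4: add NC@42 -> ring=[17:NB,35:NA,42:NC]
Op 5: remove NB -> ring=[35:NA,42:NC]
Op 6: add ND@57 -> ring=[35:NA,42:NC,57:ND]
Op 7: route key 78: none >= 78, wrap to smallest pos 35 -> NA
Op 8: route key 42: smallest pos >= 42 is 42 -> NC

Answer: NA NA NC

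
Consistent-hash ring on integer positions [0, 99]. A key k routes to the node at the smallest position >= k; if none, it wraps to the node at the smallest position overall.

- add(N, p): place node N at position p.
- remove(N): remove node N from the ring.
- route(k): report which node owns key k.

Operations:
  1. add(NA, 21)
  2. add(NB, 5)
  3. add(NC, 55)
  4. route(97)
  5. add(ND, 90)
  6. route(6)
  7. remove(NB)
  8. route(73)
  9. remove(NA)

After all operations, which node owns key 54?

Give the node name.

Op 1: add NA@21 -> ring=[21:NA]
Op 2: add NB@5 -> ring=[5:NB,21:NA]
Op 3: add NC@55 -> ring=[5:NB,21:NA,55:NC]
Op 4: route key 97: none >= 97, wrap to smallest pos 5 -> NB
Op 5: add ND@90 -> ring=[5:NB,21:NA,55:NC,90:ND]
Op 6: route key 6: smallest pos >= 6 is 21 -> NA
Op 7: remove NB -> ring=[21:NA,55:NC,90:ND]
Op 8: route key 73: smallest pos >= 73 is 90 -> ND
Op 9: remove NA -> ring=[55:NC,90:ND]
Final route key 54: smallest pos >= 54 is 55 -> NC

Answer: NC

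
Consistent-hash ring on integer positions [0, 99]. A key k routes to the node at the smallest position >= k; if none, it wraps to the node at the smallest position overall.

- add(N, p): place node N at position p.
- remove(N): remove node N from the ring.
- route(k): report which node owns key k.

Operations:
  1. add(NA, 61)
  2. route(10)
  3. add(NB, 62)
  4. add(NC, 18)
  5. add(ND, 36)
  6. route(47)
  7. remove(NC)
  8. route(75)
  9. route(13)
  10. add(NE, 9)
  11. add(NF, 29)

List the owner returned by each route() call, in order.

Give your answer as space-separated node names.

Answer: NA NA ND ND

Derivation:
Op 1: add NA@61 -> ring=[61:NA]
Op 2: route key 10: smallest pos >= 10 is 61 -> NA
Op 3: add NB@62 -> ring=[61:NA,62:NB]
Op 4: add NC@18 -> ring=[18:NC,61:NA,62:NB]
Op 5: add ND@36 -> ring=[18:NC,36:ND,61:NA,62:NB]
Op 6: route key 47: smallest pos >= 47 is 61 -> NA
Op 7: remove NC -> ring=[36:ND,61:NA,62:NB]
Op 8: route key 75: none >= 75, wrap to smallest pos 36 -> ND
Op 9: route key 13: smallest pos >= 13 is 36 -> ND
Op 10: add NE@9 -> ring=[9:NE,36:ND,61:NA,62:NB]
Op 11: add NF@29 -> ring=[9:NE,29:NF,36:ND,61:NA,62:NB]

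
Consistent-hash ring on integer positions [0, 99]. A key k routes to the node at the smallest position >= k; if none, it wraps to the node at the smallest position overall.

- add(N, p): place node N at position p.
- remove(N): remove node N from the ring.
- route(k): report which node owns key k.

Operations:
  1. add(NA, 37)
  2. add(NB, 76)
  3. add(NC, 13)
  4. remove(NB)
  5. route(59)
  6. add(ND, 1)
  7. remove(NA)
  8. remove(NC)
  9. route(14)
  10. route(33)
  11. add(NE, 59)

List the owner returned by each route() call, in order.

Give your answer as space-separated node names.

Answer: NC ND ND

Derivation:
Op 1: add NA@37 -> ring=[37:NA]
Op 2: add NB@76 -> ring=[37:NA,76:NB]
Op 3: add NC@13 -> ring=[13:NC,37:NA,76:NB]
Op 4: remove NB -> ring=[13:NC,37:NA]
Op 5: route key 59: none >= 59, wrap to smallest pos 13 -> NC
Op 6: add ND@1 -> ring=[1:ND,13:NC,37:NA]
Op 7: remove NA -> ring=[1:ND,13:NC]
Op 8: remove NC -> ring=[1:ND]
Op 9: route key 14: none >= 14, wrap to smallest pos 1 -> ND
Op 10: route key 33: none >= 33, wrap to smallest pos 1 -> ND
Op 11: add NE@59 -> ring=[1:ND,59:NE]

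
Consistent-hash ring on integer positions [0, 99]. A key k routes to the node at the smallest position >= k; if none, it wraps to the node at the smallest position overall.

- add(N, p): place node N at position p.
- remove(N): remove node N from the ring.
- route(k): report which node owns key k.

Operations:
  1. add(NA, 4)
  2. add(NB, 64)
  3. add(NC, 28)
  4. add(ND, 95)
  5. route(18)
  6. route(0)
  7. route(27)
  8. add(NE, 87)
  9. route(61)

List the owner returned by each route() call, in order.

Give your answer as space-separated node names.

Answer: NC NA NC NB

Derivation:
Op 1: add NA@4 -> ring=[4:NA]
Op 2: add NB@64 -> ring=[4:NA,64:NB]
Op 3: add NC@28 -> ring=[4:NA,28:NC,64:NB]
Op 4: add ND@95 -> ring=[4:NA,28:NC,64:NB,95:ND]
Op 5: route key 18: smallest pos >= 18 is 28 -> NC
Op 6: route key 0: smallest pos >= 0 is 4 -> NA
Op 7: route key 27: smallest pos >= 27 is 28 -> NC
Op 8: add NE@87 -> ring=[4:NA,28:NC,64:NB,87:NE,95:ND]
Op 9: route key 61: smallest pos >= 61 is 64 -> NB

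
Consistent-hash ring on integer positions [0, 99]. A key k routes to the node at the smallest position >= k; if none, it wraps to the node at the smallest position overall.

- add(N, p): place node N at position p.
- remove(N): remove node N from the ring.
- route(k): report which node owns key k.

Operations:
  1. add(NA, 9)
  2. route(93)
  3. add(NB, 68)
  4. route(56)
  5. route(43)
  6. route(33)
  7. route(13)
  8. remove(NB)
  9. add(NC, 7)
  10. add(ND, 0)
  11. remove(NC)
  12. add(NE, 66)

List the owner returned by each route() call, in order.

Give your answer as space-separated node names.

Op 1: add NA@9 -> ring=[9:NA]
Op 2: route key 93: none >= 93, wrap to smallest pos 9 -> NA
Op 3: add NB@68 -> ring=[9:NA,68:NB]
Op 4: route key 56: smallest pos >= 56 is 68 -> NB
Op 5: route key 43: smallest pos >= 43 is 68 -> NB
Op 6: route key 33: smallest pos >= 33 is 68 -> NB
Op 7: route key 13: smallest pos >= 13 is 68 -> NB
Op 8: remove NB -> ring=[9:NA]
Op 9: add NC@7 -> ring=[7:NC,9:NA]
Op 10: add ND@0 -> ring=[0:ND,7:NC,9:NA]
Op 11: remove NC -> ring=[0:ND,9:NA]
Op 12: add NE@66 -> ring=[0:ND,9:NA,66:NE]

Answer: NA NB NB NB NB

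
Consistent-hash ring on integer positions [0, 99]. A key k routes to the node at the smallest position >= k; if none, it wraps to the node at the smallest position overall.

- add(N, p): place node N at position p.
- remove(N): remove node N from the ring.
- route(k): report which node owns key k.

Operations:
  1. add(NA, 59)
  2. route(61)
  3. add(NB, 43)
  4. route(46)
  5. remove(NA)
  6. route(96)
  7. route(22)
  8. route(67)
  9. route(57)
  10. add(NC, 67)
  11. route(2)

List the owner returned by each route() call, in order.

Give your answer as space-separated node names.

Answer: NA NA NB NB NB NB NB

Derivation:
Op 1: add NA@59 -> ring=[59:NA]
Op 2: route key 61: none >= 61, wrap to smallest pos 59 -> NA
Op 3: add NB@43 -> ring=[43:NB,59:NA]
Op 4: route key 46: smallest pos >= 46 is 59 -> NA
Op 5: remove NA -> ring=[43:NB]
Op 6: route key 96: none >= 96, wrap to smallest pos 43 -> NB
Op 7: route key 22: smallest pos >= 22 is 43 -> NB
Op 8: route key 67: none >= 67, wrap to smallest pos 43 -> NB
Op 9: route key 57: none >= 57, wrap to smallest pos 43 -> NB
Op 10: add NC@67 -> ring=[43:NB,67:NC]
Op 11: route key 2: smallest pos >= 2 is 43 -> NB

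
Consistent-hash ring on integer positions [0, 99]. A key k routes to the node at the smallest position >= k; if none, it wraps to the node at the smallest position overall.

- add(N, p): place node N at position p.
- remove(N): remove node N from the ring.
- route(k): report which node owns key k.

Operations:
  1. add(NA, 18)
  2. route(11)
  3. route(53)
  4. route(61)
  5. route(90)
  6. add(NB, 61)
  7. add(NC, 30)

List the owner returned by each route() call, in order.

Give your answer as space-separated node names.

Op 1: add NA@18 -> ring=[18:NA]
Op 2: route key 11: smallest pos >= 11 is 18 -> NA
Op 3: route key 53: none >= 53, wrap to smallest pos 18 -> NA
Op 4: route key 61: none >= 61, wrap to smallest pos 18 -> NA
Op 5: route key 90: none >= 90, wrap to smallest pos 18 -> NA
Op 6: add NB@61 -> ring=[18:NA,61:NB]
Op 7: add NC@30 -> ring=[18:NA,30:NC,61:NB]

Answer: NA NA NA NA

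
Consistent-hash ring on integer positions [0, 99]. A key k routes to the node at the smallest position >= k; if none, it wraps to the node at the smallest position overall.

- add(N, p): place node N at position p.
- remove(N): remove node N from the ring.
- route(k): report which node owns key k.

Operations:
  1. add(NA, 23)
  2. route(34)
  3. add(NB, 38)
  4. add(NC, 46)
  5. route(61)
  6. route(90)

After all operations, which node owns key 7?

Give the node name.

Answer: NA

Derivation:
Op 1: add NA@23 -> ring=[23:NA]
Op 2: route key 34: none >= 34, wrap to smallest pos 23 -> NA
Op 3: add NB@38 -> ring=[23:NA,38:NB]
Op 4: add NC@46 -> ring=[23:NA,38:NB,46:NC]
Op 5: route key 61: none >= 61, wrap to smallest pos 23 -> NA
Op 6: route key 90: none >= 90, wrap to smallest pos 23 -> NA
Final route key 7: smallest pos >= 7 is 23 -> NA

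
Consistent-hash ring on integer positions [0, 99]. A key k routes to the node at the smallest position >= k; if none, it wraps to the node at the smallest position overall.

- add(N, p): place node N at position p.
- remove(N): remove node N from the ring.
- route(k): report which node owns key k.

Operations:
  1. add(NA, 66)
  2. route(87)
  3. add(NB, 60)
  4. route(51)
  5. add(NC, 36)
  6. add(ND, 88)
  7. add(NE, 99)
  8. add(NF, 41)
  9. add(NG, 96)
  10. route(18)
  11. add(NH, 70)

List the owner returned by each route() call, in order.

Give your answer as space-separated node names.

Op 1: add NA@66 -> ring=[66:NA]
Op 2: route key 87: none >= 87, wrap to smallest pos 66 -> NA
Op 3: add NB@60 -> ring=[60:NB,66:NA]
Op 4: route key 51: smallest pos >= 51 is 60 -> NB
Op 5: add NC@36 -> ring=[36:NC,60:NB,66:NA]
Op 6: add ND@88 -> ring=[36:NC,60:NB,66:NA,88:ND]
Op 7: add NE@99 -> ring=[36:NC,60:NB,66:NA,88:ND,99:NE]
Op 8: add NF@41 -> ring=[36:NC,41:NF,60:NB,66:NA,88:ND,99:NE]
Op 9: add NG@96 -> ring=[36:NC,41:NF,60:NB,66:NA,88:ND,96:NG,99:NE]
Op 10: route key 18: smallest pos >= 18 is 36 -> NC
Op 11: add NH@70 -> ring=[36:NC,41:NF,60:NB,66:NA,70:NH,88:ND,96:NG,99:NE]

Answer: NA NB NC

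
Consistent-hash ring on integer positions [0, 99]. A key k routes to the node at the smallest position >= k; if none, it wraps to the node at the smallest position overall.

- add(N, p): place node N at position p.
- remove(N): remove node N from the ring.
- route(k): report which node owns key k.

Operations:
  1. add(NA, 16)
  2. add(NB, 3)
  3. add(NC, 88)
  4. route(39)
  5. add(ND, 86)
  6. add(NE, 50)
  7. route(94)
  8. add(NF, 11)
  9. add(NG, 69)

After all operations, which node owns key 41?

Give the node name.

Op 1: add NA@16 -> ring=[16:NA]
Op 2: add NB@3 -> ring=[3:NB,16:NA]
Op 3: add NC@88 -> ring=[3:NB,16:NA,88:NC]
Op 4: route key 39: smallest pos >= 39 is 88 -> NC
Op 5: add ND@86 -> ring=[3:NB,16:NA,86:ND,88:NC]
Op 6: add NE@50 -> ring=[3:NB,16:NA,50:NE,86:ND,88:NC]
Op 7: route key 94: none >= 94, wrap to smallest pos 3 -> NB
Op 8: add NF@11 -> ring=[3:NB,11:NF,16:NA,50:NE,86:ND,88:NC]
Op 9: add NG@69 -> ring=[3:NB,11:NF,16:NA,50:NE,69:NG,86:ND,88:NC]
Final route key 41: smallest pos >= 41 is 50 -> NE

Answer: NE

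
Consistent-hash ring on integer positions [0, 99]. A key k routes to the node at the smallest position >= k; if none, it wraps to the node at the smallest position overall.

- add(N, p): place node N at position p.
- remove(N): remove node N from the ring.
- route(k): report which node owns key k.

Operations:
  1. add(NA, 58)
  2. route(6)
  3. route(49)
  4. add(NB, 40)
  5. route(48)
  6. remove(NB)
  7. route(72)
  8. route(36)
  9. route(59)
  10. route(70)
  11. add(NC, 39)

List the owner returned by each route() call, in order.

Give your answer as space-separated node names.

Op 1: add NA@58 -> ring=[58:NA]
Op 2: route key 6: smallest pos >= 6 is 58 -> NA
Op 3: route key 49: smallest pos >= 49 is 58 -> NA
Op 4: add NB@40 -> ring=[40:NB,58:NA]
Op 5: route key 48: smallest pos >= 48 is 58 -> NA
Op 6: remove NB -> ring=[58:NA]
Op 7: route key 72: none >= 72, wrap to smallest pos 58 -> NA
Op 8: route key 36: smallest pos >= 36 is 58 -> NA
Op 9: route key 59: none >= 59, wrap to smallest pos 58 -> NA
Op 10: route key 70: none >= 70, wrap to smallest pos 58 -> NA
Op 11: add NC@39 -> ring=[39:NC,58:NA]

Answer: NA NA NA NA NA NA NA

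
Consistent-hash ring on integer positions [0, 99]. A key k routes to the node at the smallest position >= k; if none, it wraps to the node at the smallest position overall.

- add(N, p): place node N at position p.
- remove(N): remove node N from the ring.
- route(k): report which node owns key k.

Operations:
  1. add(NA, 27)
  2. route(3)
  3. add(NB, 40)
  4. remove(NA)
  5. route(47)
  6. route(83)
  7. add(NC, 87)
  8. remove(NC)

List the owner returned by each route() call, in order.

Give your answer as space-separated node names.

Op 1: add NA@27 -> ring=[27:NA]
Op 2: route key 3: smallest pos >= 3 is 27 -> NA
Op 3: add NB@40 -> ring=[27:NA,40:NB]
Op 4: remove NA -> ring=[40:NB]
Op 5: route key 47: none >= 47, wrap to smallest pos 40 -> NB
Op 6: route key 83: none >= 83, wrap to smallest pos 40 -> NB
Op 7: add NC@87 -> ring=[40:NB,87:NC]
Op 8: remove NC -> ring=[40:NB]

Answer: NA NB NB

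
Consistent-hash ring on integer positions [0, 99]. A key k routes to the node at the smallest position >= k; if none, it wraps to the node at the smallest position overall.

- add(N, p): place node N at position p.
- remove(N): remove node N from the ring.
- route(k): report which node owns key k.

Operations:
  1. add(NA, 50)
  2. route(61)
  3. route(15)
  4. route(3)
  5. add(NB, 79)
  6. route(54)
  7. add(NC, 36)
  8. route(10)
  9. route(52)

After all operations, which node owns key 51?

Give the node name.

Op 1: add NA@50 -> ring=[50:NA]
Op 2: route key 61: none >= 61, wrap to smallest pos 50 -> NA
Op 3: route key 15: smallest pos >= 15 is 50 -> NA
Op 4: route key 3: smallest pos >= 3 is 50 -> NA
Op 5: add NB@79 -> ring=[50:NA,79:NB]
Op 6: route key 54: smallest pos >= 54 is 79 -> NB
Op 7: add NC@36 -> ring=[36:NC,50:NA,79:NB]
Op 8: route key 10: smallest pos >= 10 is 36 -> NC
Op 9: route key 52: smallest pos >= 52 is 79 -> NB
Final route key 51: smallest pos >= 51 is 79 -> NB

Answer: NB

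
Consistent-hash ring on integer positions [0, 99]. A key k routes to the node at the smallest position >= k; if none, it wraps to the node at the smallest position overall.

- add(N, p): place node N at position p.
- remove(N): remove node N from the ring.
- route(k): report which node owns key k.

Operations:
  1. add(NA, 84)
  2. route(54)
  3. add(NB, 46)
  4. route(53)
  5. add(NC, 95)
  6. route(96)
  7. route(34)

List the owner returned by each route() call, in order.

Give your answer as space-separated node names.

Op 1: add NA@84 -> ring=[84:NA]
Op 2: route key 54: smallest pos >= 54 is 84 -> NA
Op 3: add NB@46 -> ring=[46:NB,84:NA]
Op 4: route key 53: smallest pos >= 53 is 84 -> NA
Op 5: add NC@95 -> ring=[46:NB,84:NA,95:NC]
Op 6: route key 96: none >= 96, wrap to smallest pos 46 -> NB
Op 7: route key 34: smallest pos >= 34 is 46 -> NB

Answer: NA NA NB NB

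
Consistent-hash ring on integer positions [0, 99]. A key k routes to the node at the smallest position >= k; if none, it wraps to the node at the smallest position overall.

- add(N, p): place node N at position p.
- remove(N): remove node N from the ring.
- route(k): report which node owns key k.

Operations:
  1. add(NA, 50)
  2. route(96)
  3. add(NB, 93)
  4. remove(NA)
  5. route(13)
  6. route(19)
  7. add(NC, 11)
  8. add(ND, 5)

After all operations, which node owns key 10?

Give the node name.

Answer: NC

Derivation:
Op 1: add NA@50 -> ring=[50:NA]
Op 2: route key 96: none >= 96, wrap to smallest pos 50 -> NA
Op 3: add NB@93 -> ring=[50:NA,93:NB]
Op 4: remove NA -> ring=[93:NB]
Op 5: route key 13: smallest pos >= 13 is 93 -> NB
Op 6: route key 19: smallest pos >= 19 is 93 -> NB
Op 7: add NC@11 -> ring=[11:NC,93:NB]
Op 8: add ND@5 -> ring=[5:ND,11:NC,93:NB]
Final route key 10: smallest pos >= 10 is 11 -> NC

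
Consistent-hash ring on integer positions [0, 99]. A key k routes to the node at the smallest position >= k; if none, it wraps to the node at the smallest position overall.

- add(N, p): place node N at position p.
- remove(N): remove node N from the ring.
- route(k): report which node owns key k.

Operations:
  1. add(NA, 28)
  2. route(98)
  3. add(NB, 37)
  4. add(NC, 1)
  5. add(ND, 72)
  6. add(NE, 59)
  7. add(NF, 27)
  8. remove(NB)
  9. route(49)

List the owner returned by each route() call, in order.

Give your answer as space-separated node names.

Answer: NA NE

Derivation:
Op 1: add NA@28 -> ring=[28:NA]
Op 2: route key 98: none >= 98, wrap to smallest pos 28 -> NA
Op 3: add NB@37 -> ring=[28:NA,37:NB]
Op 4: add NC@1 -> ring=[1:NC,28:NA,37:NB]
Op 5: add ND@72 -> ring=[1:NC,28:NA,37:NB,72:ND]
Op 6: add NE@59 -> ring=[1:NC,28:NA,37:NB,59:NE,72:ND]
Op 7: add NF@27 -> ring=[1:NC,27:NF,28:NA,37:NB,59:NE,72:ND]
Op 8: remove NB -> ring=[1:NC,27:NF,28:NA,59:NE,72:ND]
Op 9: route key 49: smallest pos >= 49 is 59 -> NE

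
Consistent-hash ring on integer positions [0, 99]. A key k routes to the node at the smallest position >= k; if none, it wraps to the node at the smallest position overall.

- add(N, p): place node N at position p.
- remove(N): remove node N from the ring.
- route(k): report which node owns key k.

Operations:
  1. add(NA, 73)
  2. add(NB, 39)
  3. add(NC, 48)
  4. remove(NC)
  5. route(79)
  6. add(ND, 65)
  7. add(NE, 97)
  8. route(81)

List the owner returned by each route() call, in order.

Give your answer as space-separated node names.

Answer: NB NE

Derivation:
Op 1: add NA@73 -> ring=[73:NA]
Op 2: add NB@39 -> ring=[39:NB,73:NA]
Op 3: add NC@48 -> ring=[39:NB,48:NC,73:NA]
Op 4: remove NC -> ring=[39:NB,73:NA]
Op 5: route key 79: none >= 79, wrap to smallest pos 39 -> NB
Op 6: add ND@65 -> ring=[39:NB,65:ND,73:NA]
Op 7: add NE@97 -> ring=[39:NB,65:ND,73:NA,97:NE]
Op 8: route key 81: smallest pos >= 81 is 97 -> NE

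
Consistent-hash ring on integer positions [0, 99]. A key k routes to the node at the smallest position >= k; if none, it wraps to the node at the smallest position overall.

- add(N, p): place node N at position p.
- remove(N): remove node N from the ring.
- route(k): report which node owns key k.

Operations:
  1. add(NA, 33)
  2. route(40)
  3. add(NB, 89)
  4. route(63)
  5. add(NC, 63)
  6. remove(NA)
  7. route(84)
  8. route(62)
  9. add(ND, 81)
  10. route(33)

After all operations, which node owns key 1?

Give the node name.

Answer: NC

Derivation:
Op 1: add NA@33 -> ring=[33:NA]
Op 2: route key 40: none >= 40, wrap to smallest pos 33 -> NA
Op 3: add NB@89 -> ring=[33:NA,89:NB]
Op 4: route key 63: smallest pos >= 63 is 89 -> NB
Op 5: add NC@63 -> ring=[33:NA,63:NC,89:NB]
Op 6: remove NA -> ring=[63:NC,89:NB]
Op 7: route key 84: smallest pos >= 84 is 89 -> NB
Op 8: route key 62: smallest pos >= 62 is 63 -> NC
Op 9: add ND@81 -> ring=[63:NC,81:ND,89:NB]
Op 10: route key 33: smallest pos >= 33 is 63 -> NC
Final route key 1: smallest pos >= 1 is 63 -> NC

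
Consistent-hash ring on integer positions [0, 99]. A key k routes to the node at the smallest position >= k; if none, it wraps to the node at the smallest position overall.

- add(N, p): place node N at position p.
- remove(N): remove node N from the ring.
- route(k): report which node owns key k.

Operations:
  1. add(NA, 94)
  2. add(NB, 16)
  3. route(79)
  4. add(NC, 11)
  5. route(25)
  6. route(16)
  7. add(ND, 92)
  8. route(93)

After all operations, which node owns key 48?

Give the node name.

Op 1: add NA@94 -> ring=[94:NA]
Op 2: add NB@16 -> ring=[16:NB,94:NA]
Op 3: route key 79: smallest pos >= 79 is 94 -> NA
Op 4: add NC@11 -> ring=[11:NC,16:NB,94:NA]
Op 5: route key 25: smallest pos >= 25 is 94 -> NA
Op 6: route key 16: smallest pos >= 16 is 16 -> NB
Op 7: add ND@92 -> ring=[11:NC,16:NB,92:ND,94:NA]
Op 8: route key 93: smallest pos >= 93 is 94 -> NA
Final route key 48: smallest pos >= 48 is 92 -> ND

Answer: ND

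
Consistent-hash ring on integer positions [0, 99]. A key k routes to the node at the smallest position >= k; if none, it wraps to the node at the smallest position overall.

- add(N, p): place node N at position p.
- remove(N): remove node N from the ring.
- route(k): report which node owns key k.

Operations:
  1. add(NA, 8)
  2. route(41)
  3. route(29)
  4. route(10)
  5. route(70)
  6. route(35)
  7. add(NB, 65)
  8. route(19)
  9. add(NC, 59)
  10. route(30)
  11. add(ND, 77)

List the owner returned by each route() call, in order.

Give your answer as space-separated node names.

Answer: NA NA NA NA NA NB NC

Derivation:
Op 1: add NA@8 -> ring=[8:NA]
Op 2: route key 41: none >= 41, wrap to smallest pos 8 -> NA
Op 3: route key 29: none >= 29, wrap to smallest pos 8 -> NA
Op 4: route key 10: none >= 10, wrap to smallest pos 8 -> NA
Op 5: route key 70: none >= 70, wrap to smallest pos 8 -> NA
Op 6: route key 35: none >= 35, wrap to smallest pos 8 -> NA
Op 7: add NB@65 -> ring=[8:NA,65:NB]
Op 8: route key 19: smallest pos >= 19 is 65 -> NB
Op 9: add NC@59 -> ring=[8:NA,59:NC,65:NB]
Op 10: route key 30: smallest pos >= 30 is 59 -> NC
Op 11: add ND@77 -> ring=[8:NA,59:NC,65:NB,77:ND]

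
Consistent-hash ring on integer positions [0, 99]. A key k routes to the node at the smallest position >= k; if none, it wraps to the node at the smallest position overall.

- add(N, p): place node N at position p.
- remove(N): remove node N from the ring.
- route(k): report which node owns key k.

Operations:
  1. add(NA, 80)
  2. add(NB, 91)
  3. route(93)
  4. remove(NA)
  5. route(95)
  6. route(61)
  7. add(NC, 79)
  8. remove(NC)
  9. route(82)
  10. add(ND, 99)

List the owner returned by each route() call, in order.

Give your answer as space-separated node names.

Answer: NA NB NB NB

Derivation:
Op 1: add NA@80 -> ring=[80:NA]
Op 2: add NB@91 -> ring=[80:NA,91:NB]
Op 3: route key 93: none >= 93, wrap to smallest pos 80 -> NA
Op 4: remove NA -> ring=[91:NB]
Op 5: route key 95: none >= 95, wrap to smallest pos 91 -> NB
Op 6: route key 61: smallest pos >= 61 is 91 -> NB
Op 7: add NC@79 -> ring=[79:NC,91:NB]
Op 8: remove NC -> ring=[91:NB]
Op 9: route key 82: smallest pos >= 82 is 91 -> NB
Op 10: add ND@99 -> ring=[91:NB,99:ND]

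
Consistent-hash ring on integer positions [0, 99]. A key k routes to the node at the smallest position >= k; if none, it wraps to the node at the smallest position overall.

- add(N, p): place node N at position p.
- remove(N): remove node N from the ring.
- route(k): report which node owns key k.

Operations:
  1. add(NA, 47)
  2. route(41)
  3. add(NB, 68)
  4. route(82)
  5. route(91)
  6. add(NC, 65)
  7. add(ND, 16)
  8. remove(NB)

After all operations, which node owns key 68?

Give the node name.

Op 1: add NA@47 -> ring=[47:NA]
Op 2: route key 41: smallest pos >= 41 is 47 -> NA
Op 3: add NB@68 -> ring=[47:NA,68:NB]
Op 4: route key 82: none >= 82, wrap to smallest pos 47 -> NA
Op 5: route key 91: none >= 91, wrap to smallest pos 47 -> NA
Op 6: add NC@65 -> ring=[47:NA,65:NC,68:NB]
Op 7: add ND@16 -> ring=[16:ND,47:NA,65:NC,68:NB]
Op 8: remove NB -> ring=[16:ND,47:NA,65:NC]
Final route key 68: none >= 68, wrap to smallest pos 16 -> ND

Answer: ND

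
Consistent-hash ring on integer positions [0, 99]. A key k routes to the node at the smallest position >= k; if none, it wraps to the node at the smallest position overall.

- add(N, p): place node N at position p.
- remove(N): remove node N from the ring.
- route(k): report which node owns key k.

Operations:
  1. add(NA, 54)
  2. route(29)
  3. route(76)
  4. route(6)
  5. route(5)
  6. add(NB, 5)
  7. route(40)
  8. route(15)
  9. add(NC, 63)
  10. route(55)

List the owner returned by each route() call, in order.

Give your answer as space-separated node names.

Op 1: add NA@54 -> ring=[54:NA]
Op 2: route key 29: smallest pos >= 29 is 54 -> NA
Op 3: route key 76: none >= 76, wrap to smallest pos 54 -> NA
Op 4: route key 6: smallest pos >= 6 is 54 -> NA
Op 5: route key 5: smallest pos >= 5 is 54 -> NA
Op 6: add NB@5 -> ring=[5:NB,54:NA]
Op 7: route key 40: smallest pos >= 40 is 54 -> NA
Op 8: route key 15: smallest pos >= 15 is 54 -> NA
Op 9: add NC@63 -> ring=[5:NB,54:NA,63:NC]
Op 10: route key 55: smallest pos >= 55 is 63 -> NC

Answer: NA NA NA NA NA NA NC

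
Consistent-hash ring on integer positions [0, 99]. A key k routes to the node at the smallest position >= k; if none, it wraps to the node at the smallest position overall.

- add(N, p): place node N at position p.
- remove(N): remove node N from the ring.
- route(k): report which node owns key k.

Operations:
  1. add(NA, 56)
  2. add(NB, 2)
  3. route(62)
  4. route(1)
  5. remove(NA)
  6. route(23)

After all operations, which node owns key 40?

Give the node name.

Answer: NB

Derivation:
Op 1: add NA@56 -> ring=[56:NA]
Op 2: add NB@2 -> ring=[2:NB,56:NA]
Op 3: route key 62: none >= 62, wrap to smallest pos 2 -> NB
Op 4: route key 1: smallest pos >= 1 is 2 -> NB
Op 5: remove NA -> ring=[2:NB]
Op 6: route key 23: none >= 23, wrap to smallest pos 2 -> NB
Final route key 40: none >= 40, wrap to smallest pos 2 -> NB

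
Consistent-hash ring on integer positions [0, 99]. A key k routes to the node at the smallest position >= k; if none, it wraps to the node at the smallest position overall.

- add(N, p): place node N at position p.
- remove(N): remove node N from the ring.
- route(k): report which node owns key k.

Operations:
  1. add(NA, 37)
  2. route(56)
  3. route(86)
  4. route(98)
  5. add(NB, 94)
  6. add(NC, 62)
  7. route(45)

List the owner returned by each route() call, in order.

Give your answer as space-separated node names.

Answer: NA NA NA NC

Derivation:
Op 1: add NA@37 -> ring=[37:NA]
Op 2: route key 56: none >= 56, wrap to smallest pos 37 -> NA
Op 3: route key 86: none >= 86, wrap to smallest pos 37 -> NA
Op 4: route key 98: none >= 98, wrap to smallest pos 37 -> NA
Op 5: add NB@94 -> ring=[37:NA,94:NB]
Op 6: add NC@62 -> ring=[37:NA,62:NC,94:NB]
Op 7: route key 45: smallest pos >= 45 is 62 -> NC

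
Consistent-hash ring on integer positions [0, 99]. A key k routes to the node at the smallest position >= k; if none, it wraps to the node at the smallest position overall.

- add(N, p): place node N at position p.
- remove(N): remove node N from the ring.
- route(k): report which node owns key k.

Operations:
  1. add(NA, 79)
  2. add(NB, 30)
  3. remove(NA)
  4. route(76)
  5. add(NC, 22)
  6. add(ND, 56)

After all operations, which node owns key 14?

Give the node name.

Op 1: add NA@79 -> ring=[79:NA]
Op 2: add NB@30 -> ring=[30:NB,79:NA]
Op 3: remove NA -> ring=[30:NB]
Op 4: route key 76: none >= 76, wrap to smallest pos 30 -> NB
Op 5: add NC@22 -> ring=[22:NC,30:NB]
Op 6: add ND@56 -> ring=[22:NC,30:NB,56:ND]
Final route key 14: smallest pos >= 14 is 22 -> NC

Answer: NC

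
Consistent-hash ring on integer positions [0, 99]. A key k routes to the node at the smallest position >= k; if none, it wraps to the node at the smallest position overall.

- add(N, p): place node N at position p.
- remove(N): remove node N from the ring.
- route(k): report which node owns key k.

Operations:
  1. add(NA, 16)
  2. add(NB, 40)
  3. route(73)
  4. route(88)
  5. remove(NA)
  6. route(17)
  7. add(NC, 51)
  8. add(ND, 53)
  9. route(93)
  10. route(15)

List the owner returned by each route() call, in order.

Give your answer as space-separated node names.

Answer: NA NA NB NB NB

Derivation:
Op 1: add NA@16 -> ring=[16:NA]
Op 2: add NB@40 -> ring=[16:NA,40:NB]
Op 3: route key 73: none >= 73, wrap to smallest pos 16 -> NA
Op 4: route key 88: none >= 88, wrap to smallest pos 16 -> NA
Op 5: remove NA -> ring=[40:NB]
Op 6: route key 17: smallest pos >= 17 is 40 -> NB
Op 7: add NC@51 -> ring=[40:NB,51:NC]
Op 8: add ND@53 -> ring=[40:NB,51:NC,53:ND]
Op 9: route key 93: none >= 93, wrap to smallest pos 40 -> NB
Op 10: route key 15: smallest pos >= 15 is 40 -> NB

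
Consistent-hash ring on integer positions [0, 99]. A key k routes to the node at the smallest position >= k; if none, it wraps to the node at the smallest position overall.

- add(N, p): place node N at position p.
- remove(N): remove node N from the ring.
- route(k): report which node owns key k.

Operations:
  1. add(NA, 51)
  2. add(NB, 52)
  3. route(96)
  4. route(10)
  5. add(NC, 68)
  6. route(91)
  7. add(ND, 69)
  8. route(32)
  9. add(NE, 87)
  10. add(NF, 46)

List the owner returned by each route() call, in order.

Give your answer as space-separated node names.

Answer: NA NA NA NA

Derivation:
Op 1: add NA@51 -> ring=[51:NA]
Op 2: add NB@52 -> ring=[51:NA,52:NB]
Op 3: route key 96: none >= 96, wrap to smallest pos 51 -> NA
Op 4: route key 10: smallest pos >= 10 is 51 -> NA
Op 5: add NC@68 -> ring=[51:NA,52:NB,68:NC]
Op 6: route key 91: none >= 91, wrap to smallest pos 51 -> NA
Op 7: add ND@69 -> ring=[51:NA,52:NB,68:NC,69:ND]
Op 8: route key 32: smallest pos >= 32 is 51 -> NA
Op 9: add NE@87 -> ring=[51:NA,52:NB,68:NC,69:ND,87:NE]
Op 10: add NF@46 -> ring=[46:NF,51:NA,52:NB,68:NC,69:ND,87:NE]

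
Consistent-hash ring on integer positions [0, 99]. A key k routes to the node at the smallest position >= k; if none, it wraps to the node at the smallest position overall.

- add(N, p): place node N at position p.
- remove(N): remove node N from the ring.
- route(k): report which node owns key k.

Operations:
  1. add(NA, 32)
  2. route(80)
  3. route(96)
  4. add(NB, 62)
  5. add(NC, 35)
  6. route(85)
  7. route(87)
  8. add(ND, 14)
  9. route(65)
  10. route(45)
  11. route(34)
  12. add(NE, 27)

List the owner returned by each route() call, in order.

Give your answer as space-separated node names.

Op 1: add NA@32 -> ring=[32:NA]
Op 2: route key 80: none >= 80, wrap to smallest pos 32 -> NA
Op 3: route key 96: none >= 96, wrap to smallest pos 32 -> NA
Op 4: add NB@62 -> ring=[32:NA,62:NB]
Op 5: add NC@35 -> ring=[32:NA,35:NC,62:NB]
Op 6: route key 85: none >= 85, wrap to smallest pos 32 -> NA
Op 7: route key 87: none >= 87, wrap to smallest pos 32 -> NA
Op 8: add ND@14 -> ring=[14:ND,32:NA,35:NC,62:NB]
Op 9: route key 65: none >= 65, wrap to smallest pos 14 -> ND
Op 10: route key 45: smallest pos >= 45 is 62 -> NB
Op 11: route key 34: smallest pos >= 34 is 35 -> NC
Op 12: add NE@27 -> ring=[14:ND,27:NE,32:NA,35:NC,62:NB]

Answer: NA NA NA NA ND NB NC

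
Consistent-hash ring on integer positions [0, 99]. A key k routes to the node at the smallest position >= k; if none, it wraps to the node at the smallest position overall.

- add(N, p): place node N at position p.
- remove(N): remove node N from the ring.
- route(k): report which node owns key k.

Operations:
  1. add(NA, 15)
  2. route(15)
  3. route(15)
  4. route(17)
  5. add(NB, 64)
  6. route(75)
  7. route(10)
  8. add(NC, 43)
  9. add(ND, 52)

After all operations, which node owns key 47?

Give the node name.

Answer: ND

Derivation:
Op 1: add NA@15 -> ring=[15:NA]
Op 2: route key 15: smallest pos >= 15 is 15 -> NA
Op 3: route key 15: smallest pos >= 15 is 15 -> NA
Op 4: route key 17: none >= 17, wrap to smallest pos 15 -> NA
Op 5: add NB@64 -> ring=[15:NA,64:NB]
Op 6: route key 75: none >= 75, wrap to smallest pos 15 -> NA
Op 7: route key 10: smallest pos >= 10 is 15 -> NA
Op 8: add NC@43 -> ring=[15:NA,43:NC,64:NB]
Op 9: add ND@52 -> ring=[15:NA,43:NC,52:ND,64:NB]
Final route key 47: smallest pos >= 47 is 52 -> ND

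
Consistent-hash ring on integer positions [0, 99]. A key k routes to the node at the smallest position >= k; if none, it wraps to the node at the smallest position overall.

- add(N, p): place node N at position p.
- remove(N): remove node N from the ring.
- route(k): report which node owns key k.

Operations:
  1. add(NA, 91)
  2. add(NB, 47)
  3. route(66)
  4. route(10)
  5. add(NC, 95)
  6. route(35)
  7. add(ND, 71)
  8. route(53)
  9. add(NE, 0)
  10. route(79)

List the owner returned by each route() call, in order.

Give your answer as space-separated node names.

Answer: NA NB NB ND NA

Derivation:
Op 1: add NA@91 -> ring=[91:NA]
Op 2: add NB@47 -> ring=[47:NB,91:NA]
Op 3: route key 66: smallest pos >= 66 is 91 -> NA
Op 4: route key 10: smallest pos >= 10 is 47 -> NB
Op 5: add NC@95 -> ring=[47:NB,91:NA,95:NC]
Op 6: route key 35: smallest pos >= 35 is 47 -> NB
Op 7: add ND@71 -> ring=[47:NB,71:ND,91:NA,95:NC]
Op 8: route key 53: smallest pos >= 53 is 71 -> ND
Op 9: add NE@0 -> ring=[0:NE,47:NB,71:ND,91:NA,95:NC]
Op 10: route key 79: smallest pos >= 79 is 91 -> NA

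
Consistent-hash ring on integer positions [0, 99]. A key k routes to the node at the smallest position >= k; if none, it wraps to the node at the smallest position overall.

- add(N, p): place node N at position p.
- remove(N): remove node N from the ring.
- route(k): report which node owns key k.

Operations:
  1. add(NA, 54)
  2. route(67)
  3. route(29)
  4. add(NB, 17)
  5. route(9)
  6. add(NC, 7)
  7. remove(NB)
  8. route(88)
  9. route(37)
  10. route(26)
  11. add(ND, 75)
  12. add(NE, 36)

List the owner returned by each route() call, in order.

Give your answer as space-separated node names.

Op 1: add NA@54 -> ring=[54:NA]
Op 2: route key 67: none >= 67, wrap to smallest pos 54 -> NA
Op 3: route key 29: smallest pos >= 29 is 54 -> NA
Op 4: add NB@17 -> ring=[17:NB,54:NA]
Op 5: route key 9: smallest pos >= 9 is 17 -> NB
Op 6: add NC@7 -> ring=[7:NC,17:NB,54:NA]
Op 7: remove NB -> ring=[7:NC,54:NA]
Op 8: route key 88: none >= 88, wrap to smallest pos 7 -> NC
Op 9: route key 37: smallest pos >= 37 is 54 -> NA
Op 10: route key 26: smallest pos >= 26 is 54 -> NA
Op 11: add ND@75 -> ring=[7:NC,54:NA,75:ND]
Op 12: add NE@36 -> ring=[7:NC,36:NE,54:NA,75:ND]

Answer: NA NA NB NC NA NA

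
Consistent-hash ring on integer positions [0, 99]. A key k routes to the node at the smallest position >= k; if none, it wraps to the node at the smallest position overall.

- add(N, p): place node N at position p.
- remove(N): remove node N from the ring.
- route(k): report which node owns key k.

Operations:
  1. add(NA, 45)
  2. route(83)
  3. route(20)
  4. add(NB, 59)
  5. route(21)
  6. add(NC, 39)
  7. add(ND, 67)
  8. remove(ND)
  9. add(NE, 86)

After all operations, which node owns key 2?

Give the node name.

Answer: NC

Derivation:
Op 1: add NA@45 -> ring=[45:NA]
Op 2: route key 83: none >= 83, wrap to smallest pos 45 -> NA
Op 3: route key 20: smallest pos >= 20 is 45 -> NA
Op 4: add NB@59 -> ring=[45:NA,59:NB]
Op 5: route key 21: smallest pos >= 21 is 45 -> NA
Op 6: add NC@39 -> ring=[39:NC,45:NA,59:NB]
Op 7: add ND@67 -> ring=[39:NC,45:NA,59:NB,67:ND]
Op 8: remove ND -> ring=[39:NC,45:NA,59:NB]
Op 9: add NE@86 -> ring=[39:NC,45:NA,59:NB,86:NE]
Final route key 2: smallest pos >= 2 is 39 -> NC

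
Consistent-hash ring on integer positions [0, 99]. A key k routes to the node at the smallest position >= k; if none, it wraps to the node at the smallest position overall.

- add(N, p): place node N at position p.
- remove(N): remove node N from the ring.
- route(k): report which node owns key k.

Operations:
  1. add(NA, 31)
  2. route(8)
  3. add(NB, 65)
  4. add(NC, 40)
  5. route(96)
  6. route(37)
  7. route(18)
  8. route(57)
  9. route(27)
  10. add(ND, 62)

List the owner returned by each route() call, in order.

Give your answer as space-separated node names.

Answer: NA NA NC NA NB NA

Derivation:
Op 1: add NA@31 -> ring=[31:NA]
Op 2: route key 8: smallest pos >= 8 is 31 -> NA
Op 3: add NB@65 -> ring=[31:NA,65:NB]
Op 4: add NC@40 -> ring=[31:NA,40:NC,65:NB]
Op 5: route key 96: none >= 96, wrap to smallest pos 31 -> NA
Op 6: route key 37: smallest pos >= 37 is 40 -> NC
Op 7: route key 18: smallest pos >= 18 is 31 -> NA
Op 8: route key 57: smallest pos >= 57 is 65 -> NB
Op 9: route key 27: smallest pos >= 27 is 31 -> NA
Op 10: add ND@62 -> ring=[31:NA,40:NC,62:ND,65:NB]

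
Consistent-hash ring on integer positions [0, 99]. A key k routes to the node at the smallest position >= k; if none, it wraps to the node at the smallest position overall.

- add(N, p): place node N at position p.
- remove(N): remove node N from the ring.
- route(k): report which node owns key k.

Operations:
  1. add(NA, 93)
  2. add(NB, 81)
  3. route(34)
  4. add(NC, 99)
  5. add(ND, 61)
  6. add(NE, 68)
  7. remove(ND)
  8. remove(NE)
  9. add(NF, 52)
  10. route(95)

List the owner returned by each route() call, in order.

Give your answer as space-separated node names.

Answer: NB NC

Derivation:
Op 1: add NA@93 -> ring=[93:NA]
Op 2: add NB@81 -> ring=[81:NB,93:NA]
Op 3: route key 34: smallest pos >= 34 is 81 -> NB
Op 4: add NC@99 -> ring=[81:NB,93:NA,99:NC]
Op 5: add ND@61 -> ring=[61:ND,81:NB,93:NA,99:NC]
Op 6: add NE@68 -> ring=[61:ND,68:NE,81:NB,93:NA,99:NC]
Op 7: remove ND -> ring=[68:NE,81:NB,93:NA,99:NC]
Op 8: remove NE -> ring=[81:NB,93:NA,99:NC]
Op 9: add NF@52 -> ring=[52:NF,81:NB,93:NA,99:NC]
Op 10: route key 95: smallest pos >= 95 is 99 -> NC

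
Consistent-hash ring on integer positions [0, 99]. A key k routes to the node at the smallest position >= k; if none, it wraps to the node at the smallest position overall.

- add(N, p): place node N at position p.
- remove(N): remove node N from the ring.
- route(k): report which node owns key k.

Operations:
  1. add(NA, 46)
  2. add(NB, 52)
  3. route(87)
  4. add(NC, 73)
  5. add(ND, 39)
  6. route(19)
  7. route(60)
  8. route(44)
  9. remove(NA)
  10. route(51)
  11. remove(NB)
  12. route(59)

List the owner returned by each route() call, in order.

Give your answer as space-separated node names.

Op 1: add NA@46 -> ring=[46:NA]
Op 2: add NB@52 -> ring=[46:NA,52:NB]
Op 3: route key 87: none >= 87, wrap to smallest pos 46 -> NA
Op 4: add NC@73 -> ring=[46:NA,52:NB,73:NC]
Op 5: add ND@39 -> ring=[39:ND,46:NA,52:NB,73:NC]
Op 6: route key 19: smallest pos >= 19 is 39 -> ND
Op 7: route key 60: smallest pos >= 60 is 73 -> NC
Op 8: route key 44: smallest pos >= 44 is 46 -> NA
Op 9: remove NA -> ring=[39:ND,52:NB,73:NC]
Op 10: route key 51: smallest pos >= 51 is 52 -> NB
Op 11: remove NB -> ring=[39:ND,73:NC]
Op 12: route key 59: smallest pos >= 59 is 73 -> NC

Answer: NA ND NC NA NB NC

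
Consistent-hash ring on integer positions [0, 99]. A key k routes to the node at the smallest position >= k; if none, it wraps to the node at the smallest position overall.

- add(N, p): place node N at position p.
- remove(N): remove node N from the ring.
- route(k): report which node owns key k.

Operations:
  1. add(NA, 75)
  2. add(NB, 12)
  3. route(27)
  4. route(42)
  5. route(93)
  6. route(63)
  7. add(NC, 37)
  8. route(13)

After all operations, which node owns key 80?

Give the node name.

Op 1: add NA@75 -> ring=[75:NA]
Op 2: add NB@12 -> ring=[12:NB,75:NA]
Op 3: route key 27: smallest pos >= 27 is 75 -> NA
Op 4: route key 42: smallest pos >= 42 is 75 -> NA
Op 5: route key 93: none >= 93, wrap to smallest pos 12 -> NB
Op 6: route key 63: smallest pos >= 63 is 75 -> NA
Op 7: add NC@37 -> ring=[12:NB,37:NC,75:NA]
Op 8: route key 13: smallest pos >= 13 is 37 -> NC
Final route key 80: none >= 80, wrap to smallest pos 12 -> NB

Answer: NB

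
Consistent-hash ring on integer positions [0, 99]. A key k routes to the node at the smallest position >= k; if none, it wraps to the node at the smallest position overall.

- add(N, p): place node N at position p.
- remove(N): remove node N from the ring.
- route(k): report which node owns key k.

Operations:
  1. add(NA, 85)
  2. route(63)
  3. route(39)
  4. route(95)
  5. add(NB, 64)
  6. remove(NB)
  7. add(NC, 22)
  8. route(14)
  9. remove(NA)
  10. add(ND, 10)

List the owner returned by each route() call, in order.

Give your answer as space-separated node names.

Answer: NA NA NA NC

Derivation:
Op 1: add NA@85 -> ring=[85:NA]
Op 2: route key 63: smallest pos >= 63 is 85 -> NA
Op 3: route key 39: smallest pos >= 39 is 85 -> NA
Op 4: route key 95: none >= 95, wrap to smallest pos 85 -> NA
Op 5: add NB@64 -> ring=[64:NB,85:NA]
Op 6: remove NB -> ring=[85:NA]
Op 7: add NC@22 -> ring=[22:NC,85:NA]
Op 8: route key 14: smallest pos >= 14 is 22 -> NC
Op 9: remove NA -> ring=[22:NC]
Op 10: add ND@10 -> ring=[10:ND,22:NC]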